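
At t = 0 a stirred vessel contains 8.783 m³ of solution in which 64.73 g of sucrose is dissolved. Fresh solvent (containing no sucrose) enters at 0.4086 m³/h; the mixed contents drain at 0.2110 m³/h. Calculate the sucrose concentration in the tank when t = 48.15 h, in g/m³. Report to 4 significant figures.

Total volume: dV/dt = Q_in − Q_out = 0.197600 m³/h, so V(t) = 8.783 + 0.197600 t and V(48.15) = 18.2974 m³.
Solute balance: dm/dt = 0 − Q_out C = −Q_out m/V(t).
Separate: dm/m = −Q_out dt/V(t) ⇒ ln(m/m₀) = −(Q_out/(Q_in−Q_out)) ln(V/V₀).
m = m₀ (V₀/V)^(Q_out/(Q_in−Q_out)) = 64.73 × (8.783/18.2974)^(1.06781) = 29.5626 g.
C = m/V = 29.5626/18.2974 = 1.61567 g/m³.

1.616 g/m³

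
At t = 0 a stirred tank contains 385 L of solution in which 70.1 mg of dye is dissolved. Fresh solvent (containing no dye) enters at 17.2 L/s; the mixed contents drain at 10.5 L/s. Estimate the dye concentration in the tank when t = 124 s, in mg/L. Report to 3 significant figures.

0.00951 mg/L

Let m(t) be the amount of dye. Volume: V(t) = V₀ + (Q_in − Q_out) t = 385 + 6.7000 t; V(124) = 1215.8 L.
Solute balance: dm/dt = 0 − Q_out C = −Q_out m/V(t).
Separate: dm/m = −Q_out dt/V(t) ⇒ ln(m/m₀) = −(Q_out/(Q_in−Q_out)) ln(V/V₀).
m = m₀ (V₀/V)^(Q_out/(Q_in−Q_out)) = 70.1 × (385/1215.8)^(1.5672) = 11.563 mg.
C = m/V = 11.563/1215.8 = 0.0095107 mg/L.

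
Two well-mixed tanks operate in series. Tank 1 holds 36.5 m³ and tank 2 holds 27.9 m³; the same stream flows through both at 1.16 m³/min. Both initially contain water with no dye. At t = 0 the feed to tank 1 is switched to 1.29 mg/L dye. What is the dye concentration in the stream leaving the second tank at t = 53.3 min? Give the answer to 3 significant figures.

Species balance on tank i: dCᵢ/dt = (Cᵢ₋₁ − Cᵢ)/τᵢ with τᵢ = Vᵢ/Q.
τ₁ = 36.5/1.16 = 31.466 min; τ₂ = 27.9/1.16 = 24.052 min.
Tank 1: C₁ = C_in(1 − e^(−t/τ₁)). Tank 2 (τ₁ ≠ τ₂): C₂ = C_in[1 − (τ₁ e^(−t/τ₁) − τ₂ e^(−t/τ₂))/(τ₁ − τ₂)].
At t = 53.3: e^(−t/τ₁) = 0.18380, e^(−t/τ₂) = 0.10904.
C₂ = 1.29·[1 − (31.466·0.18380 − 24.052·0.10904)/(7.4138)] = 1.29·0.57367 = 0.74003 mg/L.

0.740 mg/L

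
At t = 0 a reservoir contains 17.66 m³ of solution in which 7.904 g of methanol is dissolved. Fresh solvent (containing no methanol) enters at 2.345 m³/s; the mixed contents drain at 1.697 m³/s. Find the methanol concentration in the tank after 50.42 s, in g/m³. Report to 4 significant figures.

Let m(t) be the amount of methanol. Volume: V(t) = V₀ + (Q_in − Q_out) t = 17.66 + 0.648000 t; V(50.42) = 50.3322 m³.
No methanol enters, so dm/dt = −Q_out · (m/V).
dm/m = −Q_out dt/(V₀ + 0.648000 t); integrating gives ln(m/m₀) = −(Q_out/(Q_in−Q_out)) ln(V/V₀).
m = m₀ (V₀/V)^(Q_out/(Q_in−Q_out)) = 7.904 × (17.66/50.3322)^(2.61883) = 0.508933 g.
C = m/V = 0.508933/50.3322 = 0.0101115 g/m³.

0.01011 g/m³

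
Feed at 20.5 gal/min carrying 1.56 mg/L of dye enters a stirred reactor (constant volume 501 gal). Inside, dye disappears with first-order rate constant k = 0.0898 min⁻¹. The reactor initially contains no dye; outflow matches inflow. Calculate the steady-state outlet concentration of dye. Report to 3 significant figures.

0.488 mg/L

V dC/dt = Q(C_in − C) − k V C.
At steady state: 0 = Q C_in − (Q + kV) C_ss, so C_ss = Q C_in/(Q + kV).
C_ss = 20.5·1.56/(20.5 + 0.0898·501) = 31.980/65.490 = 0.48832 mg/L.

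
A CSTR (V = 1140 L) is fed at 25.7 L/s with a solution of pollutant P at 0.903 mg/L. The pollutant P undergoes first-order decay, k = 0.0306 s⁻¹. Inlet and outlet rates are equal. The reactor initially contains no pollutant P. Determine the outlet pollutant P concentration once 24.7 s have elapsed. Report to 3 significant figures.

Species balance: V dC/dt = Q C_in − Q C − k V C.
This is linear with rate a = Q/V + k = 0.053144 s⁻¹.
C_ss = Q C_in/(Q + kV) = 0.38306 mg/L; C(t) = C_ss + (C₀ − C_ss) e^(−a t).
C(24.7) = 0.38306 + (-0.38306)·e^(−0.053144·24.7) = 0.38306 + (-0.38306)·0.26911 = 0.27997 mg/L.

0.280 mg/L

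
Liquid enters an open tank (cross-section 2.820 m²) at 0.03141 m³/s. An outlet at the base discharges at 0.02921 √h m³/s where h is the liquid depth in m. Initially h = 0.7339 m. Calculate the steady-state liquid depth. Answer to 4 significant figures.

1.156 m

Unsteady balance on liquid volume: A dh/dt = Q_in − 0.02921 √h. At steady state dh/dt = 0:
Q_in = 0.02921 √h_ss ⇒ √h_ss = 0.03141/0.02921 = 1.07532.
h_ss = 1.07532² = 1.15631 m. (Since h₀ = 0.7339 m < h_ss, the level will rise toward this value.)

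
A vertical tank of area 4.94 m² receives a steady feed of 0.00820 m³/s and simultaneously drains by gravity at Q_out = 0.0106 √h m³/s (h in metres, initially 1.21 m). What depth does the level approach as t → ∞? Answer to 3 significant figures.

0.598 m

A dh/dt = Q_in − 0.0106 √h. Steady state requires inflow = outflow:
Q_in = 0.0106 √h_ss ⇒ √h_ss = 0.00820/0.0106 = 0.77358.
h_ss = 0.77358² = 0.59843 m. (Since h₀ = 1.21 m > h_ss, the level will fall toward this value.)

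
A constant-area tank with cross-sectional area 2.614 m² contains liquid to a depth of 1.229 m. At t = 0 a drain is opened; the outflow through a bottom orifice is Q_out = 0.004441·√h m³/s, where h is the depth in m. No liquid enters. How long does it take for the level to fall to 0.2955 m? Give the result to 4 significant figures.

A dh/dt = −Q_out = −0.004441 √h.
Separate and integrate: 2(√h − √h₀) = −(0.004441/A) t.
t = 2A(√h₀ − √h)/0.004441 = 2·2.614·(√1.229 − √0.2955)/0.004441
  = 5.22800 × (1.10860 − 0.543599) / 0.004441 = 665.129 s.

665.1 s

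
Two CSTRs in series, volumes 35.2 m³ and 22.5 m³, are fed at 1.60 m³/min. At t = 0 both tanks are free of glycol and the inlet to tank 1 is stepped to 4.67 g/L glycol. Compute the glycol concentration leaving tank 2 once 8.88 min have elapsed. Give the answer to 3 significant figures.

Time constants: τᵢ = Vᵢ/Q for each well-mixed tank.
τ₁ = 35.2/1.60 = 22.000 min; τ₂ = 22.5/1.60 = 14.062 min.
Tank 1: C₁ = C_in(1 − e^(−t/τ₁)). Tank 2 (τ₁ ≠ τ₂): C₂ = C_in[1 − (τ₁ e^(−t/τ₁) − τ₂ e^(−t/τ₂))/(τ₁ − τ₂)].
At t = 8.88: e^(−t/τ₁) = 0.66789, e^(−t/τ₂) = 0.53181.
C₂ = 4.67·[1 − (22.000·0.66789 − 14.062·0.53181)/(7.9375)] = 4.67·0.091034 = 0.42513 g/L.

0.425 g/L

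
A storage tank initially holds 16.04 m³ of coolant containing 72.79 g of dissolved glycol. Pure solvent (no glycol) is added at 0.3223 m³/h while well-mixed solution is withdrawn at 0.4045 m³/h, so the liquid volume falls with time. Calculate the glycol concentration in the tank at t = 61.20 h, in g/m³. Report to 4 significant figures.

Let m(t) be the amount of glycol. Volume: V(t) = V₀ + (Q_in − Q_out) t = 16.04 − 0.0822000 t; V(61.20) = 11.0094 m³.
Species balance (pure solvent in): dm/dt = −Q_out · m/V(t).
dm/m = −Q_out dt/(V₀ − 0.0822000 t); integrating gives ln(m/m₀) = −(Q_out/(Q_in−Q_out)) ln(V/V₀).
m = m₀ (V₀/V)^(Q_out/(Q_in−Q_out)) = 72.79 × (16.04/11.0094)^(-4.92092) = 11.4231 g.
C = m/V = 11.4231/11.0094 = 1.03758 g/m³.

1.038 g/m³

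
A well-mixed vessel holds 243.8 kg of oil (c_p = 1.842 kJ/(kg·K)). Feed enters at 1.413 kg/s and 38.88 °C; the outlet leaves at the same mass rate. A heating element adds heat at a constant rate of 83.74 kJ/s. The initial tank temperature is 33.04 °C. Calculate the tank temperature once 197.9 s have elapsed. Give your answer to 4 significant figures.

58.98 °C

M c_p dT/dt = ṁ c_p (T_in − T) + Q̇.
Rearrange: dT/dt = (T_ss − T)/τ with τ = M/ṁ = 172.541 s and T_ss = T_in + Q̇/(ṁ c_p) = 71.0537 °C.
Integrating: T(t) = T_ss + (T₀ − T_ss) e^(−t/τ).
T(197.9) = 71.0537 + (-38.0137)·e^(−197.9/172.541) = 71.0537 + (-38.0137)·0.317596 = 58.9807 °C.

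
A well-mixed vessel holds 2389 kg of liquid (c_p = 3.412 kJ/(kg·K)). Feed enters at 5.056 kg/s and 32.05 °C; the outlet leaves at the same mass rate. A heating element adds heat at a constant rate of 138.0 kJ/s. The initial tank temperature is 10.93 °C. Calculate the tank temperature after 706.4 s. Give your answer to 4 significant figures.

33.52 °C

M c_p dT/dt = ṁ c_p (T_in − T) + Q̇.
τ = M/ṁ = 472.508 s; T_ss = T_in + Q̇/(ṁ c_p) = 32.05 + 138.0/(5.056·3.412) = 40.0495 °C.
This is linear first-order; T(t) = T_ss + (T₀ − T_ss) e^(−t/τ).
T(706.4) = 40.0495 + (-29.1195)·e^(−706.4/472.508) = 40.0495 + (-29.1195)·0.224248 = 33.5195 °C.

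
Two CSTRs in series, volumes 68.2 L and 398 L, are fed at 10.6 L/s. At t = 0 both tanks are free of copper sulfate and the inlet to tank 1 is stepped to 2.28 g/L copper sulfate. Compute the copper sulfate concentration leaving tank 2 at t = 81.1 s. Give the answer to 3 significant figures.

Time constants: τᵢ = Vᵢ/Q for each well-mixed tank.
τ₁ = 68.2/10.6 = 6.4340 s; τ₂ = 398/10.6 = 37.547 s.
Tank 1: C₁ = C_in(1 − e^(−t/τ₁)). Tank 2 (τ₁ ≠ τ₂): C₂ = C_in[1 − (τ₁ e^(−t/τ₁) − τ₂ e^(−t/τ₂))/(τ₁ − τ₂)].
At t = 81.1: e^(−t/τ₁) = 3.3552e-06, e^(−t/τ₂) = 0.11533.
C₂ = 2.28·[1 − (6.4340·3.3552e-06 − 37.547·0.11533)/(-31.113)] = 2.28·0.86082 = 1.9627 g/L.

1.96 g/L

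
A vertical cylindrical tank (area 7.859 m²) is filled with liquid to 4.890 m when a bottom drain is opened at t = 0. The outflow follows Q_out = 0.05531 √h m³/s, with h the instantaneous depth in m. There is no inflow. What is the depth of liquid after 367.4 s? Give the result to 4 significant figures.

0.8436 m

With no inflow, A dh/dt = −0.05531 √h.
Separate and integrate: 2(√h − √h₀) = −(0.05531/A) t.
√h = √4.890 − 0.05531·367.4/(2·7.859) = 2.21133 − 1.29284 = 0.918492.
h = 0.918492² = 0.843628 m.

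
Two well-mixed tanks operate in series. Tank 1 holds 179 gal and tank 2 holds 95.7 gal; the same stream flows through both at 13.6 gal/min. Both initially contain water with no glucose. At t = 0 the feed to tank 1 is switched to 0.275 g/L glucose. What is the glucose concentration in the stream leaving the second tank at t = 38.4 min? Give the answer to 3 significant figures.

Each tank obeys Vᵢ dCᵢ/dt = Q(Cᵢ₋₁ − Cᵢ), so τᵢ = Vᵢ/Q.
τ₁ = 179/13.6 = 13.162 min; τ₂ = 95.7/13.6 = 7.0368 min.
Solving the cascade with C₁(0)=C₂(0)=0 gives C₂(t) = C_in[1 − (τ₁ e^(−t/τ₁) − τ₂ e^(−t/τ₂))/(τ₁ − τ₂)].
At t = 38.4: e^(−t/τ₁) = 0.054066, e^(−t/τ₂) = 0.0042661.
C₂ = 0.275·[1 − (13.162·0.054066 − 7.0368·0.0042661)/(6.1250)] = 0.275·0.88872 = 0.24440 g/L.

0.244 g/L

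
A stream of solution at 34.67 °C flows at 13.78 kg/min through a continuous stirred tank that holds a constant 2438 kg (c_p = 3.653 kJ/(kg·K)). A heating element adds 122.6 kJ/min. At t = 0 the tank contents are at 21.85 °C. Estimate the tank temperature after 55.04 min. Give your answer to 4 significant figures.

Heat balance on the well-mixed liquid: M c_p dT/dt = ṁ c_p (T_in − T) + 122.6.
τ = M/ṁ = 176.923 min; T_ss = T_in + Q̇/(ṁ c_p) = 34.67 + 122.6/(13.78·3.653) = 37.1055 °C.
This is linear first-order; T(t) = T_ss + (T₀ − T_ss) e^(−t/τ).
T(55.04) = 37.1055 + (-15.2555)·e^(−55.04/176.923) = 37.1055 + (-15.2555)·0.732644 = 25.9287 °C.

25.93 °C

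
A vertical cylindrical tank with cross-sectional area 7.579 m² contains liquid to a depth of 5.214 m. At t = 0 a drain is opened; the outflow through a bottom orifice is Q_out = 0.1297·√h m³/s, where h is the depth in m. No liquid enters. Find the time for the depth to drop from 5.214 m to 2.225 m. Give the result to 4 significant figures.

A dh/dt = −Q_out = −0.1297 √h.
Separate and integrate: 2(√h − √h₀) = −(0.1297/A) t.
t = 2A(√h₀ − √h)/0.1297 = 2·7.579·(√5.214 − √2.225)/0.1297
  = 15.1580 × (2.28342 − 1.49164) / 0.1297 = 92.5345 s.

92.53 s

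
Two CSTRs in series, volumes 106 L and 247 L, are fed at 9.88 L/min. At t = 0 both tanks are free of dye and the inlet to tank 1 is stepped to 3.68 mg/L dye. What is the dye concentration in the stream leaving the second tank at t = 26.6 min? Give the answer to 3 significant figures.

1.69 mg/L

Each tank obeys Vᵢ dCᵢ/dt = Q(Cᵢ₋₁ − Cᵢ), so τᵢ = Vᵢ/Q.
τ₁ = 106/9.88 = 10.729 min; τ₂ = 247/9.88 = 25.000 min.
Solving the cascade with C₁(0)=C₂(0)=0 gives C₂(t) = C_in[1 − (τ₁ e^(−t/τ₁) − τ₂ e^(−t/τ₂))/(τ₁ − τ₂)].
At t = 26.6: e^(−t/τ₁) = 0.083800, e^(−t/τ₂) = 0.34507.
C₂ = 3.68·[1 − (10.729·0.083800 − 25.000·0.34507)/(-14.271)] = 3.68·0.45851 = 1.6873 mg/L.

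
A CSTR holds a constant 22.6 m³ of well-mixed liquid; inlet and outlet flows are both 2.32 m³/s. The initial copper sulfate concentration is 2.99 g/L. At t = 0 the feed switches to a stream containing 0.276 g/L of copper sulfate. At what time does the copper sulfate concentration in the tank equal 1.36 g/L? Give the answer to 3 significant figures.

Species balance: V dC/dt = Q(C_in − C) ⇒ τ = V/Q = 9.7414 s.
C(t) = C_in + (C₀ − C_in) e^(−t/τ). Set C = 1.36 and solve for t:
e^(−t/τ) = (C − C_in)/(C₀ − C_in) = (1.36 − 0.276)/(2.99 − 0.276) = 0.39941
t = −τ ln(…) = 9.7414 × 0.91777 = 8.9403 s.

8.94 s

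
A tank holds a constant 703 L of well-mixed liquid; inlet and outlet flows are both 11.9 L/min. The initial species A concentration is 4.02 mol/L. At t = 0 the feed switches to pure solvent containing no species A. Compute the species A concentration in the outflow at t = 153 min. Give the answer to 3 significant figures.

0.302 mol/L

Transient balance on the dissolved component: V dC/dt = Q(C_in − C).
Time constant τ = V/Q = 703/11.9 = 59.076 min.
C approaches C_in exponentially: C(t) = C_in + (C₀ − C_in) e^(−t/τ).
C(153) = 0 + (4.02 − 0)·e^(−153/59.076) = 0 + (4.0200)·0.075028 = 0.30161 mol/L.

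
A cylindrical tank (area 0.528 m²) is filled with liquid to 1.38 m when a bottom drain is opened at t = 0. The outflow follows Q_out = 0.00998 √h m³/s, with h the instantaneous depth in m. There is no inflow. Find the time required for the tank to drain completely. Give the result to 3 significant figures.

124 s

With no inflow, A dh/dt = −0.00998 √h.
This is separable: 2 d(√h)/dt = −0.00998/A, so √h = √h₀ − (0.00998/(2A)) t.
Tank is empty when √h = 0: t_empty = 2A√h₀/0.00998.
t_empty = 2·0.528·√1.38/0.00998 = 1.0560·1.1747/0.00998 = 124.30 s.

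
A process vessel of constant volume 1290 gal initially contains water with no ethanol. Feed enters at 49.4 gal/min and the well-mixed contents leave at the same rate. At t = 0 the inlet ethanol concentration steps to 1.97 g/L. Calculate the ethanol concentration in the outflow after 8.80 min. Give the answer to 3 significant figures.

0.564 g/L

Unsteady species balance (constant V, well mixed): V dC/dt = Q(C_in − C).
So dC/dt = (C_in − C)/τ with τ = V/Q = 1290/49.4 = 26.113 min.
Solution: C(t) = C_in + (C₀ − C_in) e^(−t/τ).
C(8.80) = 1.97 + (0 − 1.97)·e^(−8.80/26.113) = 1.97 + (-1.9700)·0.71391 = 0.56359 g/L.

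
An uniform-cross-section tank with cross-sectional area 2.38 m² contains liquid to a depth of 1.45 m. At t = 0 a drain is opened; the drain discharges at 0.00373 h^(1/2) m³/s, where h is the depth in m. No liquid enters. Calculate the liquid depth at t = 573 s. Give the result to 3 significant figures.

A dh/dt = −Q_out = −0.00373 √h.
∫ h^(−1/2) dh = −(0.00373/A) ∫ dt, giving 2√h = 2√h₀ − (0.00373/A) t.
√h = √1.45 − 0.00373·573/(2·2.38) = 1.2042 − 0.44901 = 0.75515.
h = 0.75515² = 0.57025 m.

0.570 m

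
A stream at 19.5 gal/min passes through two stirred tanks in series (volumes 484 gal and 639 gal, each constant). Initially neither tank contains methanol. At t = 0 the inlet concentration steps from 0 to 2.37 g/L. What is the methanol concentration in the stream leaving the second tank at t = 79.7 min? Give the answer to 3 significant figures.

Each tank obeys Vᵢ dCᵢ/dt = Q(Cᵢ₋₁ − Cᵢ), so τᵢ = Vᵢ/Q.
τ₁ = 484/19.5 = 24.821 min; τ₂ = 639/19.5 = 32.769 min.
Solving the cascade with C₁(0)=C₂(0)=0 gives C₂(t) = C_in[1 − (τ₁ e^(−t/τ₁) − τ₂ e^(−t/τ₂))/(τ₁ − τ₂)].
At t = 79.7: e^(−t/τ₁) = 0.040314, e^(−t/τ₂) = 0.087847.
C₂ = 2.37·[1 − (24.821·0.040314 − 32.769·0.087847)/(-7.9487)] = 2.37·0.76373 = 1.8100 g/L.

1.81 g/L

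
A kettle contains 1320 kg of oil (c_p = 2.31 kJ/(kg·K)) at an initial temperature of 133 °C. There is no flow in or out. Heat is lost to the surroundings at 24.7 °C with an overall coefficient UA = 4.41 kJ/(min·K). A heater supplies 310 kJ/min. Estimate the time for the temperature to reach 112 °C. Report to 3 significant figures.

556 min

Lumped-capacitance energy balance: M c_p dT/dt = UA(T_amb − T) + Q̇.
τ = M c_p/UA = 691.43 min; T_ss = T_amb + Q̇/UA = 24.7 + 310/4.41 = 94.995 °C.
T(t) = T_ss + (T₀ − T_ss)e^(−t/τ); set T = 112:
t = −τ ln[(T − T_ss)/(T₀ − T_ss)] = −691.43 · ln(0.44744) = 556.05 min.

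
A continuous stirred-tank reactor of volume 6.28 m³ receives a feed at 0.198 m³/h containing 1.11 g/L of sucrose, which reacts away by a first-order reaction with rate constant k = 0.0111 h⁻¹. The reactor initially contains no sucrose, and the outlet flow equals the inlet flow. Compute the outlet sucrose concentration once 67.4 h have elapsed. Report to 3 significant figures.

0.775 g/L

Accumulation = in − out − consumed: V dC/dt = Q C_in − Q C − k V C.
This is linear with rate a = Q/V + k = 0.042629 h⁻¹.
C_ss = Q C_in/(Q + kV) = 0.82097 g/L; C(t) = C_ss + (C₀ − C_ss) e^(−a t).
C(67.4) = 0.82097 + (-0.82097)·e^(−0.042629·67.4) = 0.82097 + (-0.82097)·0.056519 = 0.77457 g/L.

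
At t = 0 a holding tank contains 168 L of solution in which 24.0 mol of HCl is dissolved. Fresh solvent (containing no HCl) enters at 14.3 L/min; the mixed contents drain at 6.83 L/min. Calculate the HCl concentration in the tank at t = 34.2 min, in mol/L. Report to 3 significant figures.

0.0243 mol/L

Total volume: dV/dt = Q_in − Q_out = 7.4700 L/min, so V(t) = 168 + 7.4700 t and V(34.2) = 423.47 L.
Solute balance: dm/dt = 0 − Q_out C = −Q_out m/V(t).
dm/m = −Q_out dt/(V₀ + 7.4700 t); integrating gives ln(m/m₀) = −(Q_out/(Q_in−Q_out)) ln(V/V₀).
m = m₀ (V₀/V)^(Q_out/(Q_in−Q_out)) = 24.0 × (168/423.47)^(0.91432) = 10.306 mol.
C = m/V = 10.306/423.47 = 0.024337 mol/L.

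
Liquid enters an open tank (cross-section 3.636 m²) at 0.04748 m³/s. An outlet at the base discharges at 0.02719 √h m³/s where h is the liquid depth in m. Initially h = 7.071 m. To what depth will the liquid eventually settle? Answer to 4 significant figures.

Volume balance on the tank: A dh/dt = Q_in − 0.02719 √h. At steady state dh/dt = 0:
Q_in = 0.02719 √h_ss ⇒ √h_ss = 0.04748/0.02719 = 1.74623.
h_ss = 1.74623² = 3.04932 m. (Since h₀ = 7.071 m > h_ss, the level will fall toward this value.)

3.049 m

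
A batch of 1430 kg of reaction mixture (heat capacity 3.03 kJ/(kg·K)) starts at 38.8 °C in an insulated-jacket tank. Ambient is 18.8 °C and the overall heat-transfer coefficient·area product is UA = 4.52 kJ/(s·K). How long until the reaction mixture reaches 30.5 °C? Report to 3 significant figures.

Lumped-capacitance energy balance: M c_p dT/dt = UA(T_amb − T).
τ = M c_p/UA = 958.61 s; T_ss = T_amb = 18.800 °C.
T(t) = T_ss + (T₀ − T_ss)e^(−t/τ); set T = 30.5:
t = −τ ln[(T − T_ss)/(T₀ − T_ss)] = −958.61 · ln(0.58500) = 513.95 s.

514 s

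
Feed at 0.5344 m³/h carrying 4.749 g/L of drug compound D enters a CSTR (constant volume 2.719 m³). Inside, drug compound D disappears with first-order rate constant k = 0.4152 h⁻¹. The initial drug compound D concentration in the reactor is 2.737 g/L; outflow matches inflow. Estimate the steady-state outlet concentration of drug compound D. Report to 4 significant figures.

Species balance: V dC/dt = Q C_in − Q C − k V C.
Steady state (dC/dt = 0): C_ss = Q C_in/(Q + kV) = C_in/(1 + kV/Q).
C_ss = 0.5344·4.749/(0.5344 + 0.4152·2.719) = 2.53787/1.66333 = 1.52578 g/L.

1.526 g/L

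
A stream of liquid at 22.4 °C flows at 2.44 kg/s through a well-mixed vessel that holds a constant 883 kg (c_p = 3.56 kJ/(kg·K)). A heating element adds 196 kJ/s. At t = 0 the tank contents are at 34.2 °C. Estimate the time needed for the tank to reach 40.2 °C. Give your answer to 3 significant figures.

295 s

M c_p dT/dt = ṁ c_p (T_in − T) + Q̇.
τ = M/ṁ = 361.89 s; T_ss = T_in + Q̇/(ṁ c_p) = 44.964 °C.
T(t) = T_ss + (T₀ − T_ss) e^(−t/τ). Set T = 40.2:
e^(−t/τ) = (40.2 − 44.964)/(34.2 − 44.964) = 0.44259
t = −361.89 · ln(0.44259) = 294.98 s.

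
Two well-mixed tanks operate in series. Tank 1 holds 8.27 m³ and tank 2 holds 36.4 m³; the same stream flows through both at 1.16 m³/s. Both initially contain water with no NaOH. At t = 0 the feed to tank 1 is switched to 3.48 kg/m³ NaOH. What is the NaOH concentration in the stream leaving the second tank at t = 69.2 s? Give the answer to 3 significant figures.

2.98 kg/m³

Time constants: τᵢ = Vᵢ/Q for each well-mixed tank.
τ₁ = 8.27/1.16 = 7.1293 s; τ₂ = 36.4/1.16 = 31.379 s.
Solving the cascade with C₁(0)=C₂(0)=0 gives C₂(t) = C_in[1 − (τ₁ e^(−t/τ₁) − τ₂ e^(−t/τ₂))/(τ₁ − τ₂)].
At t = 69.2: e^(−t/τ₁) = 6.0892e-05, e^(−t/τ₂) = 0.11022.
C₂ = 3.48·[1 − (7.1293·6.0892e-05 − 31.379·0.11022)/(-24.250)] = 3.48·0.85739 = 2.9837 kg/m³.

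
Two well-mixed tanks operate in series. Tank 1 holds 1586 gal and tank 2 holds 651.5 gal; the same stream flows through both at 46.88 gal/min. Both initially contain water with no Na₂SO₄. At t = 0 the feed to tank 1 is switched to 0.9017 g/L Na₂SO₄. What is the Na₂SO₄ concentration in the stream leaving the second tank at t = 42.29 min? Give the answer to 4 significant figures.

Species balance on tank i: dCᵢ/dt = (Cᵢ₋₁ − Cᵢ)/τᵢ with τᵢ = Vᵢ/Q.
τ₁ = 1586/46.88 = 33.8311 min; τ₂ = 651.5/46.88 = 13.8972 min.
Tank 1: C₁ = C_in(1 − e^(−t/τ₁)). Tank 2 (τ₁ ≠ τ₂): C₂ = C_in[1 − (τ₁ e^(−t/τ₁) − τ₂ e^(−t/τ₂))/(τ₁ − τ₂)].
At t = 42.29: e^(−t/τ₁) = 0.286495, e^(−t/τ₂) = 0.0476886.
C₂ = 0.9017·[1 − (33.8311·0.286495 − 13.8972·0.0476886)/(19.9339)] = 0.9017·0.547018 = 0.493246 g/L.

0.4932 g/L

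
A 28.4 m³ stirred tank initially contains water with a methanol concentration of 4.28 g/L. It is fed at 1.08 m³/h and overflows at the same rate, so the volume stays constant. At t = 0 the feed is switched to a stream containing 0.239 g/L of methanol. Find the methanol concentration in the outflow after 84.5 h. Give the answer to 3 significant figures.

0.402 g/L

Mass balance on the solute (V constant): V dC/dt = Q(C_in − C).
Rewrite as dC/dt + C/τ = C_in/τ, τ = V/Q = 26.296 h.
This is linear first-order; C(t) = C_in + (C₀ − C_in) e^(−t/τ).
C(84.5) = 0.239 + (4.28 − 0.239)·e^(−84.5/26.296) = 0.239 + (4.0410)·0.040220 = 0.40153 g/L.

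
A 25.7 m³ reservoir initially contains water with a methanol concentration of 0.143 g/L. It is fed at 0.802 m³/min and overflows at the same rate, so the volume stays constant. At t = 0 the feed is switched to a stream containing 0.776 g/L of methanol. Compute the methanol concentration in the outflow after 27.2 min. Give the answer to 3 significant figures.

Transient balance on the dissolved component: V dC/dt = Q(C_in − C).
Time constant τ = V/Q = 25.7/0.802 = 32.045 min.
Solution: C(t) = C_in + (C₀ − C_in) e^(−t/τ).
C(27.2) = 0.776 + (0.143 − 0.776)·e^(−27.2/32.045) = 0.776 + (-0.63300)·0.42792 = 0.50512 g/L.

0.505 g/L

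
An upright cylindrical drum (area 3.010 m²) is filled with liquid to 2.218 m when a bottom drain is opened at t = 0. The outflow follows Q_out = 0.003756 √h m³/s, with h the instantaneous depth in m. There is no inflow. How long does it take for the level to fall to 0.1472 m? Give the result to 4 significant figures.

1772 s

A dh/dt = −Q_out = −0.003756 √h.
∫ h^(−1/2) dh = −(0.003756/A) ∫ dt, giving 2√h = 2√h₀ − (0.003756/A) t.
t = 2A(√h₀ − √h)/0.003756 = 2·3.010·(√2.218 − √0.1472)/0.003756
  = 6.02000 × (1.48930 − 0.383667) / 0.003756 = 1772.07 s.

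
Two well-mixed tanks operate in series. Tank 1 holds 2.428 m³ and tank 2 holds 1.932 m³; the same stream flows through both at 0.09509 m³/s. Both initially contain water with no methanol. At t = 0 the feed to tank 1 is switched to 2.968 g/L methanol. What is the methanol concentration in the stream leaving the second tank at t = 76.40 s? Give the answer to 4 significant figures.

Time constants: τᵢ = Vᵢ/Q for each well-mixed tank.
τ₁ = 2.428/0.09509 = 25.5337 s; τ₂ = 1.932/0.09509 = 20.3176 s.
Tank 1: C₁ = C_in(1 − e^(−t/τ₁)). Tank 2 (τ₁ ≠ τ₂): C₂ = C_in[1 − (τ₁ e^(−t/τ₁) − τ₂ e^(−t/τ₂))/(τ₁ − τ₂)].
At t = 76.40: e^(−t/τ₁) = 0.0501808, e^(−t/τ₂) = 0.0232770.
C₂ = 2.968·[1 − (25.5337·0.0501808 − 20.3176·0.0232770)/(5.21611)] = 2.968·0.845025 = 2.50803 g/L.

2.508 g/L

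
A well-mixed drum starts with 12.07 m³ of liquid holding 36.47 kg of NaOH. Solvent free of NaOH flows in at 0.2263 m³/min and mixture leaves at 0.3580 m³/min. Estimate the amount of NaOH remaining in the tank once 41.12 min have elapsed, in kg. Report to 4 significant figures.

7.228 kg

Let m(t) be the amount of NaOH. Volume: V(t) = V₀ + (Q_in − Q_out) t = 12.07 − 0.131700 t; V(41.12) = 6.65450 m³.
No NaOH enters, so dm/dt = −Q_out · (m/V).
Separate: dm/m = −Q_out dt/V(t) ⇒ ln(m/m₀) = −(Q_out/(Q_in−Q_out)) ln(V/V₀).
m = m₀ (V₀/V)^(Q_out/(Q_in−Q_out)) = 36.47 × (12.07/6.65450)^(-2.71830) = 7.22778 kg.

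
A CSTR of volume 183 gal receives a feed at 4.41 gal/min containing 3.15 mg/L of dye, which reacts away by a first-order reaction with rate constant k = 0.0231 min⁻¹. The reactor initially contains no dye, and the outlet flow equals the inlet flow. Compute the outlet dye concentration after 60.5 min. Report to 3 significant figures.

Species balance: V dC/dt = Q C_in − Q C − k V C.
dC/dt = (Q/V) C_in − (Q/V + k) C; effective rate a = Q/V + k = 0.024098 + 0.0231 = 0.047198 min⁻¹.
C_ss = Q C_in/(Q + kV) = 1.6083 mg/L; C(t) = C_ss + (C₀ − C_ss) e^(−a t).
C(60.5) = 1.6083 + (-1.6083)·e^(−0.047198·60.5) = 1.6083 + (-1.6083)·0.057527 = 1.5158 mg/L.

1.52 mg/L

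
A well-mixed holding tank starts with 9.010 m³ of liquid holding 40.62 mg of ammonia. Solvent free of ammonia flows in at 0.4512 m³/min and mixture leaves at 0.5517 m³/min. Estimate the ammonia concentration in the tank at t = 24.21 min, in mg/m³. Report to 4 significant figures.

1.097 mg/m³

Let m(t) be the amount of ammonia. Volume: V(t) = V₀ + (Q_in − Q_out) t = 9.010 − 0.100500 t; V(24.21) = 6.57690 m³.
No ammonia enters, so dm/dt = −Q_out · (m/V).
dm/m = −Q_out dt/(V₀ − 0.100500 t); integrating gives ln(m/m₀) = −(Q_out/(Q_in−Q_out)) ln(V/V₀).
m = m₀ (V₀/V)^(Q_out/(Q_in−Q_out)) = 40.62 × (9.010/6.57690)^(-5.48955) = 7.21600 mg.
C = m/V = 7.21600/6.57690 = 1.09718 mg/m³.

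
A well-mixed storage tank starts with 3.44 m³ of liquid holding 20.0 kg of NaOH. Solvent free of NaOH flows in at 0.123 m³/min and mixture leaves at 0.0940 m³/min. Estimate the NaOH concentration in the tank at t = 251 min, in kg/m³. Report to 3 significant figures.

0.0469 kg/m³

Total volume: dV/dt = Q_in − Q_out = 0.029000 m³/min, so V(t) = 3.44 + 0.029000 t and V(251) = 10.719 m³.
No NaOH enters, so dm/dt = −Q_out · (m/V).
Separate: dm/m = −Q_out dt/V(t) ⇒ ln(m/m₀) = −(Q_out/(Q_in−Q_out)) ln(V/V₀).
m = m₀ (V₀/V)^(Q_out/(Q_in−Q_out)) = 20.0 × (3.44/10.719)^(3.2414) = 0.50246 kg.
C = m/V = 0.50246/10.719 = 0.046875 kg/m³.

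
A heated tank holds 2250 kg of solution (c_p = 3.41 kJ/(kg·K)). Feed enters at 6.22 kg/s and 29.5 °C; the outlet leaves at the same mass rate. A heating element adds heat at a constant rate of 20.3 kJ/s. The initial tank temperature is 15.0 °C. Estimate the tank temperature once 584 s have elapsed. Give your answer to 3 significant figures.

27.4 °C

M c_p dT/dt = ṁ c_p (T_in − T) + Q̇.
τ = M/ṁ = 361.74 s; T_ss = T_in + Q̇/(ṁ c_p) = 29.5 + 20.3/(6.22·3.41) = 30.457 °C.
This is linear first-order; T(t) = T_ss + (T₀ − T_ss) e^(−t/τ).
T(584) = 30.457 + (-15.457)·e^(−584/361.74) = 30.457 + (-15.457)·0.19900 = 27.381 °C.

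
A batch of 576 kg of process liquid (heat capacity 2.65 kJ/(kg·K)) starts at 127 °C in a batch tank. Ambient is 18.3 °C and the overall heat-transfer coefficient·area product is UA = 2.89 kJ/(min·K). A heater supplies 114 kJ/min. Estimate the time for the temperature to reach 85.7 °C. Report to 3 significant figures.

M c_p dT/dt = −UA(T − T_amb) + Q̇.
τ = M c_p/UA = 528.17 min; T_ss = T_amb + Q̇/UA = 18.3 + 114/2.89 = 57.746 °C.
T(t) = T_ss + (T₀ − T_ss)e^(−t/τ); set T = 85.7:
t = −τ ln[(T − T_ss)/(T₀ − T_ss)] = −528.17 · ln(0.40364) = 479.17 min.

479 min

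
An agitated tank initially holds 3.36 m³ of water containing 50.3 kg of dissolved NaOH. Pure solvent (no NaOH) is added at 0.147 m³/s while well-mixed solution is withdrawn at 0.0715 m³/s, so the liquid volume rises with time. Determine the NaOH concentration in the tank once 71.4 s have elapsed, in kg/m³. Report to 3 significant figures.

2.32 kg/m³

Let m(t) be the amount of NaOH. Volume: V(t) = V₀ + (Q_in − Q_out) t = 3.36 + 0.075500 t; V(71.4) = 8.7507 m³.
No NaOH enters, so dm/dt = −Q_out · (m/V).
dm/m = −Q_out dt/(V₀ + 0.075500 t); integrating gives ln(m/m₀) = −(Q_out/(Q_in−Q_out)) ln(V/V₀).
m = m₀ (V₀/V)^(Q_out/(Q_in−Q_out)) = 50.3 × (3.36/8.7507)^(0.94702) = 20.318 kg.
C = m/V = 20.318/8.7507 = 2.3219 kg/m³.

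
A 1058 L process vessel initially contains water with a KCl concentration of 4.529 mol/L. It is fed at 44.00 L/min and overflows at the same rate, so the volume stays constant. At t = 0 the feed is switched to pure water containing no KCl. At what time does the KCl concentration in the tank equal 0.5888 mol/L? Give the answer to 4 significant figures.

49.06 min

Mass balance on the solute (V constant): V dC/dt = Q(C_in − C), so τ = V/Q = 24.0455 min.
C(t) = C_in + (C₀ − C_in) e^(−t/τ). Set C = 0.5888 and solve for t:
e^(−t/τ) = (C − C_in)/(C₀ − C_in) = (0.5888 − 0)/(4.529 − 0) = 0.130007
t = −τ ln(…) = 24.0455 × 2.04017 = 49.0568 min.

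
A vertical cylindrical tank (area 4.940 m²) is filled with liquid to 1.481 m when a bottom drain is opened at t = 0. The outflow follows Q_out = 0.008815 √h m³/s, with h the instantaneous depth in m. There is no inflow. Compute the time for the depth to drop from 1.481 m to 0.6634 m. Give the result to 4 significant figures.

451.1 s

Volume balance on the tank: A dh/dt = −0.008815 √h.
This is separable: 2 d(√h)/dt = −0.008815/A, so √h = √h₀ − (0.008815/(2A)) t.
t = 2A(√h₀ − √h)/0.008815 = 2·4.940·(√1.481 − √0.6634)/0.008815
  = 9.88000 × (1.21696 − 0.814494) / 0.008815 = 451.095 s.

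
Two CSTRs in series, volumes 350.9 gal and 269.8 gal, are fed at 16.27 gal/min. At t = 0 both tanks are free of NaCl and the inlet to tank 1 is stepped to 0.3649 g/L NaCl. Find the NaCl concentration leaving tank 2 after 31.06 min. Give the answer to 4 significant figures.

0.1774 g/L

Each tank obeys Vᵢ dCᵢ/dt = Q(Cᵢ₋₁ − Cᵢ), so τᵢ = Vᵢ/Q.
τ₁ = 350.9/16.27 = 21.5673 min; τ₂ = 269.8/16.27 = 16.5827 min.
Tank 1: C₁ = C_in(1 − e^(−t/τ₁)). Tank 2 (τ₁ ≠ τ₂): C₂ = C_in[1 − (τ₁ e^(−t/τ₁) − τ₂ e^(−t/τ₂))/(τ₁ − τ₂)].
At t = 31.06: e^(−t/τ₁) = 0.236894, e^(−t/τ₂) = 0.153656.
C₂ = 0.3649·[1 − (21.5673·0.236894 − 16.5827·0.153656)/(4.98463)] = 0.3649·0.486193 = 0.177412 g/L.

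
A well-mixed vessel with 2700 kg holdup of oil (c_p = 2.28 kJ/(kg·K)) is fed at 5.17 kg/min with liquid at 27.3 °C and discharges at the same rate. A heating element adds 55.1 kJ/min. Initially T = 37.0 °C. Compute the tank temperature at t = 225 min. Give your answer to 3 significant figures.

Energy balance: M c_p dT/dt = ṁ c_p (T_in − T) + 55.1.
Rearrange: dT/dt = (T_ss − T)/τ with τ = M/ṁ = 522.24 min and T_ss = T_in + Q̇/(ṁ c_p) = 31.974 °C.
T approaches T_ss exponentially: T(t) = T_ss + (T₀ − T_ss) e^(−t/τ).
T(225) = 31.974 + (5.0256)·e^(−225/522.24) = 31.974 + (5.0256)·0.64997 = 35.241 °C.

35.2 °C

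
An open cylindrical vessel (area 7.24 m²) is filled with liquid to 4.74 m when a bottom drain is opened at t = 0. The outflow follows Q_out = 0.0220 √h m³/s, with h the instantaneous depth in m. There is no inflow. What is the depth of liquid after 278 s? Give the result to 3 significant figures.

With no inflow, A dh/dt = −0.0220 √h.
Separate and integrate: 2(√h − √h₀) = −(0.0220/A) t.
√h = √4.74 − 0.0220·278/(2·7.24) = 2.1772 − 0.42238 = 1.7548.
h = 1.7548² = 3.0792 m.

3.08 m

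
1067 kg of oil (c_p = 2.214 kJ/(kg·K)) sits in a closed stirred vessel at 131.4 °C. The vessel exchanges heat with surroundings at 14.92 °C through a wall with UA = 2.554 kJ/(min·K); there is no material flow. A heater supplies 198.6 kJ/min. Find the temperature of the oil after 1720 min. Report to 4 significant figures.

M c_p dT/dt = −UA(T − T_amb) + Q̇.
dT/dt = (T_ss − T)/τ with T_ss = T_amb + Q̇/UA = 14.92 + 198.6/2.554 = 92.6804 °C, τ = M c_p/UA = 1067·2.214/2.554 = 924.956 min.
Solution: T(t) = T_ss + (T₀ − T_ss) e^(−t/τ).
T(1720) = 92.6804 + (38.7196)·0.155743 = 98.7107 °C.

98.71 °C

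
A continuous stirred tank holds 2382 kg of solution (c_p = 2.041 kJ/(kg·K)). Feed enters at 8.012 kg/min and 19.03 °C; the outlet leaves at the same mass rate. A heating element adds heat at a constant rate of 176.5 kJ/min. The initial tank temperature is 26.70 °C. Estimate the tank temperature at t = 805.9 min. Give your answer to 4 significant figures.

M c_p dT/dt = ṁ c_p (T_in − T) + Q̇.
Rearrange: dT/dt = (T_ss − T)/τ with τ = M/ṁ = 297.304 min and T_ss = T_in + Q̇/(ṁ c_p) = 29.8235 °C.
This is linear first-order; T(t) = T_ss + (T₀ − T_ss) e^(−t/τ).
T(805.9) = 29.8235 + (-3.12346)·e^(−805.9/297.304) = 29.8235 + (-3.12346)·0.0664907 = 29.6158 °C.

29.62 °C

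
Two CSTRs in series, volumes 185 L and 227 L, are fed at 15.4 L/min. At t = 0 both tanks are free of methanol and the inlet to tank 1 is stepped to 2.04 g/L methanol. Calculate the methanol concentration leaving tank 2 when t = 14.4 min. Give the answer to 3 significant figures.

Each tank obeys Vᵢ dCᵢ/dt = Q(Cᵢ₋₁ − Cᵢ), so τᵢ = Vᵢ/Q.
τ₁ = 185/15.4 = 12.013 min; τ₂ = 227/15.4 = 14.740 min.
Solving the cascade with C₁(0)=C₂(0)=0 gives C₂(t) = C_in[1 − (τ₁ e^(−t/τ₁) − τ₂ e^(−t/τ₂))/(τ₁ − τ₂)].
At t = 14.4: e^(−t/τ₁) = 0.30159, e^(−t/τ₂) = 0.37647.
C₂ = 2.04·[1 − (12.013·0.30159 − 14.740·0.37647)/(-2.7273)] = 2.04·0.29368 = 0.59911 g/L.

0.599 g/L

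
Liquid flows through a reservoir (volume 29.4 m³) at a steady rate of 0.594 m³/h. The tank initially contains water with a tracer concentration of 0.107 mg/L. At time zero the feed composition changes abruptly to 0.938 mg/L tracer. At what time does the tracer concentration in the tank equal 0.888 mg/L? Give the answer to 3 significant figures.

Unsteady species balance (constant V, well mixed): V dC/dt = Q(C_in − C), so τ = V/Q = 49.495 h.
C(t) = C_in + (C₀ − C_in) e^(−t/τ). Set C = 0.888 and solve for t:
e^(−t/τ) = (C − C_in)/(C₀ − C_in) = (0.888 − 0.938)/(0.107 − 0.938) = 0.060168
t = −τ ln(…) = 49.495 × 2.8106 = 139.11 h.

139 h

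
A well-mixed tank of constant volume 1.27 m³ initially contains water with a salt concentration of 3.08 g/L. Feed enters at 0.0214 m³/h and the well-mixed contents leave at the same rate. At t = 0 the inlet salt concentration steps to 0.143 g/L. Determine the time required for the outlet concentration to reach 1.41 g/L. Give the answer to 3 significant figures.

Transient balance on the dissolved component: V dC/dt = Q(C_in − C), so τ = V/Q = 59.346 h.
C(t) = C_in + (C₀ − C_in) e^(−t/τ). Set C = 1.41 and solve for t:
e^(−t/τ) = (C − C_in)/(C₀ − C_in) = (1.41 − 0.143)/(3.08 − 0.143) = 0.43139
t = −τ ln(…) = 59.346 × 0.84074 = 49.894 h.

49.9 h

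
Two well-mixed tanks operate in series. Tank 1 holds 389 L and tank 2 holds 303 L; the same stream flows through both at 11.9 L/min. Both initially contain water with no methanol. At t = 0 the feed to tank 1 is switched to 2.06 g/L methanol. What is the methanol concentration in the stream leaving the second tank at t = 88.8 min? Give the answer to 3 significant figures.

Each tank obeys Vᵢ dCᵢ/dt = Q(Cᵢ₋₁ − Cᵢ), so τᵢ = Vᵢ/Q.
τ₁ = 389/11.9 = 32.689 min; τ₂ = 303/11.9 = 25.462 min.
Tank 1: C₁ = C_in(1 − e^(−t/τ₁)). Tank 2 (τ₁ ≠ τ₂): C₂ = C_in[1 − (τ₁ e^(−t/τ₁) − τ₂ e^(−t/τ₂))/(τ₁ − τ₂)].
At t = 88.8: e^(−t/τ₁) = 0.066105, e^(−t/τ₂) = 0.030576.
C₂ = 2.06·[1 − (32.689·0.066105 − 25.462·0.030576)/(7.2269)] = 2.06·0.80872 = 1.6660 g/L.

1.67 g/L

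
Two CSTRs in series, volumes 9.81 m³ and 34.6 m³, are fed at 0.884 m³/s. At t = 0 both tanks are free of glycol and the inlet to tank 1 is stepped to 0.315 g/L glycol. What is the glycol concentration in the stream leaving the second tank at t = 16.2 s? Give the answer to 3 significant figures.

0.0533 g/L

Each tank obeys Vᵢ dCᵢ/dt = Q(Cᵢ₋₁ − Cᵢ), so τᵢ = Vᵢ/Q.
τ₁ = 9.81/0.884 = 11.097 s; τ₂ = 34.6/0.884 = 39.140 s.
Solving the cascade with C₁(0)=C₂(0)=0 gives C₂(t) = C_in[1 − (τ₁ e^(−t/τ₁) − τ₂ e^(−t/τ₂))/(τ₁ − τ₂)].
At t = 16.2: e^(−t/τ₁) = 0.23228, e^(−t/τ₂) = 0.66107.
C₂ = 0.315·[1 − (11.097·0.23228 − 39.140·0.66107)/(-28.043)] = 0.315·0.16925 = 0.053313 g/L.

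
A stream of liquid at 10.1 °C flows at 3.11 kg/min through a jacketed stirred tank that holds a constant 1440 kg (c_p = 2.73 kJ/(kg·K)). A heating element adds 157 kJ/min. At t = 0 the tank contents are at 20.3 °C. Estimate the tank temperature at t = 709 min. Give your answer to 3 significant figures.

26.8 °C

M c_p dT/dt = ṁ c_p (T_in − T) + Q̇.
τ = M/ṁ = 463.02 min; T_ss = T_in + Q̇/(ṁ c_p) = 10.1 + 157/(3.11·2.73) = 28.592 °C.
This is linear first-order; T(t) = T_ss + (T₀ − T_ss) e^(−t/τ).
T(709) = 28.592 + (-8.2917)·e^(−709/463.02) = 28.592 + (-8.2917)·0.21627 = 26.798 °C.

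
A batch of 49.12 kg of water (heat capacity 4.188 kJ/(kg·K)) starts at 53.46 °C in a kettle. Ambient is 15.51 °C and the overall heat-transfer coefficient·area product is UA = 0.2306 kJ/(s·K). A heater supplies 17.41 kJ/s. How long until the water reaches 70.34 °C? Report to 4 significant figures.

532.6 s

M c_p dT/dt = −UA(T − T_amb) + Q̇.
τ = M c_p/UA = 892.084 s; T_ss = T_amb + Q̇/UA = 15.51 + 17.41/0.2306 = 91.0087 °C.
T(t) = T_ss + (T₀ − T_ss)e^(−t/τ); set T = 70.34:
t = −τ ln[(T − T_ss)/(T₀ − T_ss)] = −892.084 · ln(0.550450) = 532.590 s.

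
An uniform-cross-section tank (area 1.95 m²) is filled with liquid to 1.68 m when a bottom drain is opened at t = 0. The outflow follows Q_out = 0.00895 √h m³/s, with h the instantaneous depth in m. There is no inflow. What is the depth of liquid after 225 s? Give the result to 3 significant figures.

0.608 m

With no inflow, A dh/dt = −0.00895 √h.
This is separable: 2 d(√h)/dt = −0.00895/A, so √h = √h₀ − (0.00895/(2A)) t.
√h = √1.68 − 0.00895·225/(2·1.95) = 1.2961 − 0.51635 = 0.77980.
h = 0.77980² = 0.60809 m.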